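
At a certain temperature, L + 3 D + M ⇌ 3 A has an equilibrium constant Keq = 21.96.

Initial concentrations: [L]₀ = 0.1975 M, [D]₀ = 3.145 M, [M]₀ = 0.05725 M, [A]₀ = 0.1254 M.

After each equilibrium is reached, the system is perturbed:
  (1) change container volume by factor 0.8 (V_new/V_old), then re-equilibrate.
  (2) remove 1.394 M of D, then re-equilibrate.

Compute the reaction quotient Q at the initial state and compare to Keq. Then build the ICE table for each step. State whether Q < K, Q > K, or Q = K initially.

Q₀ = 0.005606 vs Keq = 21.96 ⇒ Q<K, forward
Step 1:
                    L           D           M           A
  I            0.1975       3.145     0.05725      0.1254
  C          -0.05693     -0.1708    -0.05693      0.1708
  E            0.1406       2.974  3.1994e-04      0.2962
  solve Keq expr → x = 0.05693; check Q = 21.96
Then change container volume by factor 0.8 (V_new/V_old).
Step 2:
                    L           D           M           A
  I            0.1757       3.718  3.9993e-04      0.3702
  C       -1.4279e-04 -4.2836e-04 -1.4279e-04  4.2836e-04
  E            0.1756       3.717  2.5714e-04      0.3707
  solve Keq expr → x = 1.4279e-04; check Q = 21.96
Then remove 1.394 M of D.
Step 3:
                    L           D           M           A
  I            0.1756       2.323  2.5714e-04      0.3707
  C        7.6900e-04    0.002307  7.6900e-04   -0.002307
  E            0.1763       2.326    0.001026      0.3684
  solve Keq expr → x = -7.6900e-04; check Q = 21.96

Q₀ = 0.005606; Q < K (proceeds forward)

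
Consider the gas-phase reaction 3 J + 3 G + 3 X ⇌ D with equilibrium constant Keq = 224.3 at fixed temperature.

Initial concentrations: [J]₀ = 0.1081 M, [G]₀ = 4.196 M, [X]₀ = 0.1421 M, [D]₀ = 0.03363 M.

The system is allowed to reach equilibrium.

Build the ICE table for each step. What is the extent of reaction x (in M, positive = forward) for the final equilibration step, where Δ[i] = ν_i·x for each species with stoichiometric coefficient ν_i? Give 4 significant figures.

x = 0.003165 M

Q₀ = 125.6 vs Keq = 224.3 ⇒ Q<K, forward
Step 1:
                   J          G          X          D
  init        0.1081      4.196     0.1421    0.03363
  Δ        -0.009494  -0.009494  -0.009494   0.003165
  eq         0.09861      4.187     0.1326    0.03679
  solve Keq expr → x = 0.003165; check Q = 224.3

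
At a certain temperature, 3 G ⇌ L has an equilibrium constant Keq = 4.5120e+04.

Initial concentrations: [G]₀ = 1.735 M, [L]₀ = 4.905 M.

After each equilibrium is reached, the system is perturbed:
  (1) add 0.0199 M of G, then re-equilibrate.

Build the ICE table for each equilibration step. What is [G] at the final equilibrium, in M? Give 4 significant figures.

[G]_eq = 0.0495 M

Q₀ = 0.9392 vs Keq = 4.5120e+04 ⇒ Q<K, forward
Step 1:
                   G          L
  init         1.735      4.905
  Δ           -1.686     0.5618
  eq         0.04948      5.467
  solve Keq expr → x = 0.5618; check Q = 4.5120e+04
Then add 0.0199 M of G.
Step 2:
                   G          L
  init       0.06938      5.467
  Δ         -0.01988   0.006627
  eq          0.0495      5.473
  solve Keq expr → x = 0.006627; check Q = 4.5120e+04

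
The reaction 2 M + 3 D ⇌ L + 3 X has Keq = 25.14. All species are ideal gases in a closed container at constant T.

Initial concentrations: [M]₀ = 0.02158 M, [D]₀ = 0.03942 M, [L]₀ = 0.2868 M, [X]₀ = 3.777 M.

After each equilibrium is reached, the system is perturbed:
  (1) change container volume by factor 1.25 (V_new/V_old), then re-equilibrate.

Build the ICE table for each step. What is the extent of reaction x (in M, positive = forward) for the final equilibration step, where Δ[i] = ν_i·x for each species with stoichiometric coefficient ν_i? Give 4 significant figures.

Q₀ = 5.4171e+08 vs Keq = 25.14 ⇒ Q>K, reverse
Step 1:
                   M          D          L          X
  init       0.02158    0.03942     0.2868      3.777
  Δ            0.445     0.6675    -0.2225    -0.6675
  eq          0.4666     0.7069     0.0643       3.11
  solve Keq expr → x = -0.2225; check Q = 25.14
Then change container volume by factor 1.25 (V_new/V_old).
Step 2:
                   M          D          L          X
  init        0.3733     0.5655    0.05144      2.488
  Δ         0.008876    0.01331  -0.004438   -0.01331
  eq          0.3821     0.5788      0.047      2.474
  solve Keq expr → x = -0.004438; check Q = 25.14

x = -0.004438 M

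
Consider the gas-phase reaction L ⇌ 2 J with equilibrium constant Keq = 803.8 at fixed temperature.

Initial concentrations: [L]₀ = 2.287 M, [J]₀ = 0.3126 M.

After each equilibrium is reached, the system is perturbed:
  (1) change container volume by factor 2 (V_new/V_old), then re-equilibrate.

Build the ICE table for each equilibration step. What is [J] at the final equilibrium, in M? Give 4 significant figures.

Q₀ = 0.04273 vs Keq = 803.8 ⇒ Q<K, forward
Step 1:
                   L          J
  Initial      2.287     0.3126
  Change      -2.258      4.516
  Equil      0.02901      4.829
  solve Keq expr → x = 2.258; check Q = 803.8
Then change container volume by factor 2 (V_new/V_old).
Step 2:
                   L          J
  Initial     0.0145      2.414
  Change   -0.007165    0.01433
  Equil     0.007338      2.429
  solve Keq expr → x = 0.007165; check Q = 803.8

[J]_eq = 2.429 M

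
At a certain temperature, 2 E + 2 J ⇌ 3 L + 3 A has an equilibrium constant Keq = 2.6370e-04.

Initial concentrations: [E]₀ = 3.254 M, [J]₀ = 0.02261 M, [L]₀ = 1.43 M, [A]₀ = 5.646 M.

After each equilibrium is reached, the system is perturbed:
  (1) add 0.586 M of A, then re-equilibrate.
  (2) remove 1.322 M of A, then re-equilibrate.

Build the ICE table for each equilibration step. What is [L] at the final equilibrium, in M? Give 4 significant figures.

[L]_eq = 0.04545 M

Q₀ = 9.7229e+04 vs Keq = 2.6370e-04 ⇒ Q>K, reverse
Step 1:
                    E           J           L           A
  Initial       3.254     0.02261        1.43       5.646
  Change       0.9281      0.9281      -1.392      -1.392
  Equil         4.182      0.9507     0.03783       4.254
  solve Keq expr → x = -0.4641; check Q = 2.6370e-04
Then add 0.586 M of A.
Step 2:
                    E           J           L           A
  Initial       4.182      0.9507     0.03783        4.84
  Change     0.002977    0.002977   -0.004465   -0.004465
  Equil         4.185      0.9537     0.03337       4.835
  solve Keq expr → x = -0.001488; check Q = 2.6370e-04
Then remove 1.322 M of A.
Step 3:
                    E           J           L           A
  Initial       4.185      0.9537     0.03337       3.513
  Change    -0.008055   -0.008055     0.01208     0.01208
  Equil         4.177      0.9456     0.04545       3.525
  solve Keq expr → x = 0.004027; check Q = 2.6370e-04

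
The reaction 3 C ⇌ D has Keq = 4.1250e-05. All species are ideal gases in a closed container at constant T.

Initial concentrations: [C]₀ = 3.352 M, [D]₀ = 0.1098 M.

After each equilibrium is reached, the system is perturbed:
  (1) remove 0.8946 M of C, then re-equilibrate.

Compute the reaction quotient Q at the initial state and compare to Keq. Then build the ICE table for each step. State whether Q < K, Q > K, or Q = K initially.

Q₀ = 0.002915; Q > K (proceeds reverse)

Q₀ = 0.002915 vs Keq = 4.1250e-05 ⇒ Q>K, reverse
Step 1:
                    C           D
  Initial       3.352      0.1098
  Change       0.3233     -0.1078
  Equil         3.675    0.002048
  solve Keq expr → x = -0.1078; check Q = 4.1250e-05
Then remove 0.8946 M of C.
Step 2:
                    C           D
  Initial       2.781    0.002048
  Change     0.003473   -0.001158
  Equil         2.784  8.9021e-04
  solve Keq expr → x = -0.001158; check Q = 4.1250e-05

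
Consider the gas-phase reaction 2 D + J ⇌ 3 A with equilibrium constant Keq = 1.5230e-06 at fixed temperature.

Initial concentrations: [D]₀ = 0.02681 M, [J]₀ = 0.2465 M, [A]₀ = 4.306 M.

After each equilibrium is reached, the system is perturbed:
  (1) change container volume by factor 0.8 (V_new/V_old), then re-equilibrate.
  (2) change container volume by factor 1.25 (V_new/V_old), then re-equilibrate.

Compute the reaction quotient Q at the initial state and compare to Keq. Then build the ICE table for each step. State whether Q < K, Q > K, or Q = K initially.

Q₀ = 4.5062e+05; Q > K (proceeds reverse)

Q₀ = 4.5062e+05 vs Keq = 1.5230e-06 ⇒ Q>K, reverse
Step 1:
                   D          J          A
  init       0.02681     0.2465      4.306
  Δ            2.852      1.426     -4.278
  eq           2.879      1.673    0.02764
  solve Keq expr → x = -1.426; check Q = 1.5230e-06
Then change container volume by factor 0.8 (V_new/V_old).
Step 2:
                   D          J          A
  init         3.599      2.091    0.03455
  Δ                0          0          0
  eq           3.599      2.091    0.03455
  solve Keq expr → x = 0; check Q = 1.5230e-06
Then change container volume by factor 1.25 (V_new/V_old).
Step 3:
                   D          J          A
  init         2.879      1.673    0.02764
  Δ                0          0          0
  eq           2.879      1.673    0.02764
  solve Keq expr → x = 0; check Q = 1.5230e-06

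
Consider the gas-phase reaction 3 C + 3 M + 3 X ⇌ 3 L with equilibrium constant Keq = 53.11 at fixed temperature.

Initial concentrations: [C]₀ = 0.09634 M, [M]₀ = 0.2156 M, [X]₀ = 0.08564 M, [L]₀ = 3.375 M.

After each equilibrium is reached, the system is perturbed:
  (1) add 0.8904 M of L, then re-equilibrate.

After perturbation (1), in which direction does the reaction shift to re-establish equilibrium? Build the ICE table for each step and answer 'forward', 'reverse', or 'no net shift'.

Q₀ = 6.8301e+09 vs Keq = 53.11 ⇒ Q>K, reverse
Step 1:
                   C          M          X          L
  init       0.09634     0.2156    0.08564      3.375
  Δ           0.7559     0.7559     0.7559    -0.7559
  eq          0.8522     0.9715     0.8415      2.619
  solve Keq expr → x = -0.252; check Q = 53.11
Then add 0.8904 M of L.
Step 2:
                   C          M          X          L
  init        0.8522     0.9715     0.8415      3.509
  Δ          0.08292    0.08292    0.08292   -0.08292
  eq          0.9352      1.054     0.9245      3.427
  solve Keq expr → x = -0.02764; check Q = 53.11

Direction: reverse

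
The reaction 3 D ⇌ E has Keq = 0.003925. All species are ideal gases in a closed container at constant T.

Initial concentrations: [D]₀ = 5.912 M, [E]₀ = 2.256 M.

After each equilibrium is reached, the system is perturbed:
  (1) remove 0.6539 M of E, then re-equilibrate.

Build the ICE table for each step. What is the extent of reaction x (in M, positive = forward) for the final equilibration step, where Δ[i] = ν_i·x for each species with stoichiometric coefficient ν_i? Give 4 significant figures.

x = 0.2298 M

Q₀ = 0.01092 vs Keq = 0.003925 ⇒ Q>K, reverse
Step 1:
                    D           E
  init          5.912       2.256
  Δ             1.659     -0.5529
  eq            7.571       1.703
  solve Keq expr → x = -0.5529; check Q = 0.003925
Then remove 0.6539 M of E.
Step 2:
                    D           E
  init          7.571       1.049
  Δ           -0.6893      0.2298
  eq            6.881       1.279
  solve Keq expr → x = 0.2298; check Q = 0.003925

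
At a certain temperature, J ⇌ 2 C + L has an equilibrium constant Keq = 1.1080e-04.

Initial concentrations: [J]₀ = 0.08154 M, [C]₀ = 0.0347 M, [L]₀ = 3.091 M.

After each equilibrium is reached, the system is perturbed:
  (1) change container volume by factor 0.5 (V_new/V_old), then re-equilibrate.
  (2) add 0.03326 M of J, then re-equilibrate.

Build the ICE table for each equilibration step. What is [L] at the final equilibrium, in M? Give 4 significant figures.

Q₀ = 0.04564 vs Keq = 1.1080e-04 ⇒ Q>K, reverse
Step 1:
                   J          C          L
  I          0.08154     0.0347      3.091
  C          0.01641   -0.03282   -0.01641
  E          0.09795   0.001879      3.075
  solve Keq expr → x = -0.01641; check Q = 1.1080e-04
Then change container volume by factor 0.5 (V_new/V_old).
Step 2:
                   J          C          L
  I           0.1959   0.003758      6.149
  C       9.3708e-04  -0.001874 -9.3708e-04
  E           0.1968   0.001883      6.148
  solve Keq expr → x = -9.3708e-04; check Q = 1.1080e-04
Then add 0.03326 M of J.
Step 3:
                   J          C          L
  I           0.2301   0.001883      6.148
  C       -7.6282e-05 1.5256e-04 7.6282e-05
  E             0.23   0.002036      6.148
  solve Keq expr → x = 7.6282e-05; check Q = 1.1080e-04

[L]_eq = 6.148 M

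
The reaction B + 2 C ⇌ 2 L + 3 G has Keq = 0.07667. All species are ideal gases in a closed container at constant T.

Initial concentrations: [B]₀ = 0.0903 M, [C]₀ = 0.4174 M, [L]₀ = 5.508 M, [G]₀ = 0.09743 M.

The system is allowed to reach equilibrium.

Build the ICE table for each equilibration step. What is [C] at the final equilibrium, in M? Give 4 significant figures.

Q₀ = 1.784 vs Keq = 0.07667 ⇒ Q>K, reverse
Step 1:
                    B           C           L           G
  I            0.0903      0.4174       5.508     0.09743
  C           0.01953     0.03905    -0.03905    -0.05858
  E            0.1098      0.4565       5.469     0.03885
  solve Keq expr → x = -0.01953; check Q = 0.07667

[C]_eq = 0.4565 M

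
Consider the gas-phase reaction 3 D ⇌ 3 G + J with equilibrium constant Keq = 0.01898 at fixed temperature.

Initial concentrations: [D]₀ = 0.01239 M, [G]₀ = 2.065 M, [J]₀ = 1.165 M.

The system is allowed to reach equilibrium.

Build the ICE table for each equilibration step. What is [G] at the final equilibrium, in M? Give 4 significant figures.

[G]_eq = 0.491 M

Q₀ = 5.3935e+06 vs Keq = 0.01898 ⇒ Q>K, reverse
Step 1:
                   D          G          J
  I          0.01239      2.065      1.165
  C            1.574     -1.574    -0.5247
  E            1.586      0.491     0.6403
  solve Keq expr → x = -0.5247; check Q = 0.01898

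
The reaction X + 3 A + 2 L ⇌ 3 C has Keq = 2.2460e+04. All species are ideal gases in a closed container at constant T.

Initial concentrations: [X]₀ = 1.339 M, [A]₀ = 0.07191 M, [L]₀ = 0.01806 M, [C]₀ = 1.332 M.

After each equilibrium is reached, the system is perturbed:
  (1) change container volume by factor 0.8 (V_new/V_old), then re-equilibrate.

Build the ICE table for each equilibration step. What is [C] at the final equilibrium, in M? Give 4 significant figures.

Q₀ = 1.4552e+07 vs Keq = 2.2460e+04 ⇒ Q>K, reverse
Step 1:
                    X           A           L           C
  Initial       1.339     0.07191     0.01806       1.332
  Change      0.03828      0.1148     0.07655     -0.1148
  Equil         1.377      0.1867     0.09461       1.217
  solve Keq expr → x = -0.03828; check Q = 2.2460e+04
Then change container volume by factor 0.8 (V_new/V_old).
Step 2:
                    X           A           L           C
  Initial       1.722      0.2334      0.1183       1.521
  Change    -0.008018    -0.02405    -0.01604     0.02405
  Equil         1.714      0.2094      0.1022       1.546
  solve Keq expr → x = 0.008018; check Q = 2.2460e+04

[C]_eq = 1.546 M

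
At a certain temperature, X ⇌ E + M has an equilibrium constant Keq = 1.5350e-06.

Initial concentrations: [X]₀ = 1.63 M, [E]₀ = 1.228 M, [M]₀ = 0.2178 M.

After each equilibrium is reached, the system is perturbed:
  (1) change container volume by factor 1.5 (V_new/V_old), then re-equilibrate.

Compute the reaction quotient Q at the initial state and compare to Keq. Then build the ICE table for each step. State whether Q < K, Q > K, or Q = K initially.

Q₀ = 0.1641; Q > K (proceeds reverse)

Q₀ = 0.1641 vs Keq = 1.5350e-06 ⇒ Q>K, reverse
Step 1:
                  X         E         M
  I            1.63     1.228    0.2178
  C          0.2178   -0.2178   -0.2178
  E           1.848      1.01 2.8077e-06
  solve Keq expr → x = -0.2178; check Q = 1.5350e-06
Then change container volume by factor 1.5 (V_new/V_old).
Step 2:
                  X         E         M
  I           1.232    0.6735 1.8718e-06
  C       -9.3590e-07 9.3590e-07 9.3590e-07
  E           1.232    0.6735 2.8077e-06
  solve Keq expr → x = 9.3590e-07; check Q = 1.5350e-06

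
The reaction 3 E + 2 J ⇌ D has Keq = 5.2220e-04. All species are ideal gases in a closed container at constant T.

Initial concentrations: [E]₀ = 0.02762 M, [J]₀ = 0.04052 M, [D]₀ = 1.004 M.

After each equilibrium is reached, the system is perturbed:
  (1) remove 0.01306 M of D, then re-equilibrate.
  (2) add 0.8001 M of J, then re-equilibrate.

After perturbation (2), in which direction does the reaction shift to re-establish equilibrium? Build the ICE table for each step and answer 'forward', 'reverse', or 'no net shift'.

Direction: forward

Q₀ = 2.9022e+07 vs Keq = 5.2220e-04 ⇒ Q>K, reverse
Step 1:
                  E         J         D
  init      0.02762   0.04052     1.004
  Δ           2.867     1.911   -0.9557
  eq          2.895     1.952   0.04827
  solve Keq expr → x = -0.9557; check Q = 5.2220e-04
Then remove 0.01306 M of D.
Step 2:
                  E         J         D
  init        2.895     1.952   0.03521
  Δ         -0.0315    -0.021    0.0105
  eq          2.863     1.931   0.04571
  solve Keq expr → x = 0.0105; check Q = 5.2220e-04
Then add 0.8001 M of J.
Step 3:
                  E         J         D
  init        2.863     2.731   0.04571
  Δ        -0.09821  -0.06547   0.03274
  eq          2.765     2.666   0.07844
  solve Keq expr → x = 0.03274; check Q = 5.2220e-04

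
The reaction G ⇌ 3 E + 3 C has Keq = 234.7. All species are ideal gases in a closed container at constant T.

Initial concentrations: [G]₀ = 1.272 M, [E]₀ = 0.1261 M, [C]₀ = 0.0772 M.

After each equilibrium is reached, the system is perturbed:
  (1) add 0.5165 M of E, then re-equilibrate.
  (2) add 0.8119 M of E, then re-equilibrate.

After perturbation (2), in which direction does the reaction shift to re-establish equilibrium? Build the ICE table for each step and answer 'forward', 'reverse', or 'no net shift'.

Q₀ = 7.2529e-07 vs Keq = 234.7 ⇒ Q<K, forward
Step 1:
                  G         E         C
  Initial     1.272    0.1261    0.0772
  Change    -0.7167      2.15      2.15
  Equil      0.5553     2.276     2.227
  solve Keq expr → x = 0.7167; check Q = 234.7
Then add 0.5165 M of E.
Step 2:
                  G         E         C
  Initial    0.5553     2.793     2.227
  Change    0.06613   -0.1984   -0.1984
  Equil      0.6214     2.594     2.029
  solve Keq expr → x = -0.06613; check Q = 234.7
Then add 0.8119 M of E.
Step 3:
                  G         E         C
  Initial    0.6214     3.406     2.029
  Change    0.09058   -0.2717   -0.2717
  Equil       0.712     3.135     1.757
  solve Keq expr → x = -0.09058; check Q = 234.7

Direction: reverse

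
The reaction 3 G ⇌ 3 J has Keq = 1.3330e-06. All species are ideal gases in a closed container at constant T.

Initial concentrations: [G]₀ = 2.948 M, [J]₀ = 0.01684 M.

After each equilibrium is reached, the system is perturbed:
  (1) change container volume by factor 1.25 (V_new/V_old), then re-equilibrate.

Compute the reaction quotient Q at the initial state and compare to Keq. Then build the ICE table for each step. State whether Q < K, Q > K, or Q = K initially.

Q₀ = 1.8640e-07 vs Keq = 1.3330e-06 ⇒ Q<K, forward
Step 1:
                    G           J
  I             2.948     0.01684
  C          -0.01543     0.01543
  E             2.933     0.03227
  solve Keq expr → x = 0.005145; check Q = 1.3330e-06
Then change container volume by factor 1.25 (V_new/V_old).
Step 2:
                    G           J
  I             2.346     0.02582
  C                 0           0
  E             2.346     0.02582
  solve Keq expr → x = 0; check Q = 1.3330e-06

Q₀ = 1.8640e-07; Q < K (proceeds forward)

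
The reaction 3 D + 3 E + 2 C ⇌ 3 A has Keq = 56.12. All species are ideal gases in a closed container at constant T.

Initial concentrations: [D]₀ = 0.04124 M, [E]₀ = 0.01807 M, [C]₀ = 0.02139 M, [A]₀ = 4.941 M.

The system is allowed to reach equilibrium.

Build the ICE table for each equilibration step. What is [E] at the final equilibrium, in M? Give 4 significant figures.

[E]_eq = 1.098 M

Q₀ = 6.3708e+14 vs Keq = 56.12 ⇒ Q>K, reverse
Step 1:
                  D         E         C         A
  init      0.04124   0.01807   0.02139     4.941
  Δ            1.08      1.08      0.72     -1.08
  eq          1.121     1.098    0.7414     3.861
  solve Keq expr → x = -0.36; check Q = 56.12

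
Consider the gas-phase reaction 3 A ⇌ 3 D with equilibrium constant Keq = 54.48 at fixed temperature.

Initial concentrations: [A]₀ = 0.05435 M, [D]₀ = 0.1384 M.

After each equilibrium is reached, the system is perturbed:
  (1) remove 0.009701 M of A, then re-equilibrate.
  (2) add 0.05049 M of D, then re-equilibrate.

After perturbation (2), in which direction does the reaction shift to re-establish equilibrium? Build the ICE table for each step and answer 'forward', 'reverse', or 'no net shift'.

Q₀ = 16.51 vs Keq = 54.48 ⇒ Q<K, forward
Step 1:
                   A          D
  Initial    0.05435     0.1384
  Change    -0.01412    0.01412
  Equil      0.04023     0.1525
  solve Keq expr → x = 0.004706; check Q = 54.48
Then remove 0.009701 M of A.
Step 2:
                   A          D
  Initial    0.03053     0.1525
  Change    0.007676  -0.007676
  Equil      0.03821     0.1448
  solve Keq expr → x = -0.002559; check Q = 54.48
Then add 0.05049 M of D.
Step 3:
                   A          D
  Initial    0.03821     0.1953
  Change     0.01054   -0.01054
  Equil      0.04875     0.1848
  solve Keq expr → x = -0.003513; check Q = 54.48

Direction: reverse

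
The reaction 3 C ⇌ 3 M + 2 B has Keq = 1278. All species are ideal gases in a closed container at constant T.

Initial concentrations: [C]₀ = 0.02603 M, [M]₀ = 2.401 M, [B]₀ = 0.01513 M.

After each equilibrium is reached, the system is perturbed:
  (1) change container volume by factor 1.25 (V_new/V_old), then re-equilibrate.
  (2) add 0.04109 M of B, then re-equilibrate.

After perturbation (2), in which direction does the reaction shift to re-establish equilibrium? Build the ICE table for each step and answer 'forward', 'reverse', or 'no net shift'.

Direction: reverse

Q₀ = 179.7 vs Keq = 1278 ⇒ Q<K, forward
Step 1:
                    C           M           B
  init        0.02603       2.401     0.01513
  Δ         -0.009041    0.009041    0.006028
  eq          0.01699        2.41     0.02116
  solve Keq expr → x = 0.003014; check Q = 1278
Then change container volume by factor 1.25 (V_new/V_old).
Step 2:
                    C           M           B
  init        0.01359       1.928     0.01693
  Δ         -0.001433    0.001433  9.5530e-04
  eq          0.01216       1.929     0.01788
  solve Keq expr → x = 4.7765e-04; check Q = 1278
Then add 0.04109 M of B.
Step 3:
                    C           M           B
  init        0.01216       1.929     0.05897
  Δ           0.01211    -0.01211   -0.008072
  eq          0.02427       1.917      0.0509
  solve Keq expr → x = -0.004036; check Q = 1278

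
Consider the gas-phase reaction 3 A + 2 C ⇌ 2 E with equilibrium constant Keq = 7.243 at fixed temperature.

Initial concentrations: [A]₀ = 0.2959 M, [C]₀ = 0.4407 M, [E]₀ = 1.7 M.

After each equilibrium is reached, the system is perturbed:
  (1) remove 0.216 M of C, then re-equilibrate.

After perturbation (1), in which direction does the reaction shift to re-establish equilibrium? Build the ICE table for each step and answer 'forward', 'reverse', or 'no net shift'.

Q₀ = 574.4 vs Keq = 7.243 ⇒ Q>K, reverse
Step 1:
                   A          C          E
  I           0.2959     0.4407        1.7
  C           0.4758     0.3172    -0.3172
  E           0.7717     0.7579      1.383
  solve Keq expr → x = -0.1586; check Q = 7.243
Then remove 0.216 M of C.
Step 2:
                   A          C          E
  I           0.7717     0.5419      1.383
  C          0.09617    0.06411   -0.06411
  E           0.8679      0.606      1.319
  solve Keq expr → x = -0.03206; check Q = 7.243

Direction: reverse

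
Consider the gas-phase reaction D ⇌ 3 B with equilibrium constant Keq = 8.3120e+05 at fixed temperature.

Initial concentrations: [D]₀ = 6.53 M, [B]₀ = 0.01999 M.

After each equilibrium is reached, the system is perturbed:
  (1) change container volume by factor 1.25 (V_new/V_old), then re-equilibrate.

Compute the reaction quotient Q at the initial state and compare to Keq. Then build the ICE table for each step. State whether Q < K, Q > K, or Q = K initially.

Q₀ = 1.2233e-06; Q < K (proceeds forward)

Q₀ = 1.2233e-06 vs Keq = 8.3120e+05 ⇒ Q<K, forward
Step 1:
                   D          B
  init          6.53    0.01999
  Δ           -6.521      19.56
  eq        0.009035      19.58
  solve Keq expr → x = 6.521; check Q = 8.3120e+05
Then change container volume by factor 1.25 (V_new/V_old).
Step 2:
                   D          B
  init      0.007228      15.67
  Δ        -0.002595   0.007785
  eq        0.004633      15.67
  solve Keq expr → x = 0.002595; check Q = 8.3120e+05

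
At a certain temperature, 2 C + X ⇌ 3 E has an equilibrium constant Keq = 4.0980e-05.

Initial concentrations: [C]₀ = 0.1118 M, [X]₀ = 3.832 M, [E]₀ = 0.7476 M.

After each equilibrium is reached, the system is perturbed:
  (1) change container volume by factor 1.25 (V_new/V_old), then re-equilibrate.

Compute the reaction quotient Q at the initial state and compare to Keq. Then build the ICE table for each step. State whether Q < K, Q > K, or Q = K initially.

Q₀ = 8.724; Q > K (proceeds reverse)

Q₀ = 8.724 vs Keq = 4.0980e-05 ⇒ Q>K, reverse
Step 1:
                    C           X           E
  init         0.1118       3.832      0.7476
  Δ            0.4727      0.2364     -0.7091
  eq           0.5845       4.068     0.03848
  solve Keq expr → x = -0.2364; check Q = 4.0980e-05
Then change container volume by factor 1.25 (V_new/V_old).
Step 2:
                    C           X           E
  init         0.4676       3.255     0.03078
  Δ                 0           0           0
  eq           0.4676       3.255     0.03078
  solve Keq expr → x = 0; check Q = 4.0980e-05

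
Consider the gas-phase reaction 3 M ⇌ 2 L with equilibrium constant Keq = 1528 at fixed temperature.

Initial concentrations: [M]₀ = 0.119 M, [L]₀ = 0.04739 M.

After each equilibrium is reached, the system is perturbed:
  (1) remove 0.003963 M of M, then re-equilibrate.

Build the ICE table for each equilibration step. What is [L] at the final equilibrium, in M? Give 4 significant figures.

[L]_eq = 0.1107 M

Q₀ = 1.333 vs Keq = 1528 ⇒ Q<K, forward
Step 1:
                    M           L
  Initial       0.119     0.04739
  Change     -0.09869     0.06579
  Equil       0.02031      0.1132
  solve Keq expr → x = 0.0329; check Q = 1528
Then remove 0.003963 M of M.
Step 2:
                    M           L
  Initial     0.01635      0.1132
  Change     0.003669   -0.002446
  Equil       0.02002      0.1107
  solve Keq expr → x = -0.001223; check Q = 1528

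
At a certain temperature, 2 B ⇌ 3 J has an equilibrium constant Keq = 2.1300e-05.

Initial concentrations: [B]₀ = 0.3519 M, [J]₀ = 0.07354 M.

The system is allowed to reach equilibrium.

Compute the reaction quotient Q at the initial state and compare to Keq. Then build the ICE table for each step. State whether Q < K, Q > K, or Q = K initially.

Q₀ = 0.003212; Q > K (proceeds reverse)

Q₀ = 0.003212 vs Keq = 2.1300e-05 ⇒ Q>K, reverse
Step 1:
                  B         J
  init       0.3519   0.07354
  Δ         0.03914  -0.05872
  eq          0.391   0.01482
  solve Keq expr → x = -0.01957; check Q = 2.1300e-05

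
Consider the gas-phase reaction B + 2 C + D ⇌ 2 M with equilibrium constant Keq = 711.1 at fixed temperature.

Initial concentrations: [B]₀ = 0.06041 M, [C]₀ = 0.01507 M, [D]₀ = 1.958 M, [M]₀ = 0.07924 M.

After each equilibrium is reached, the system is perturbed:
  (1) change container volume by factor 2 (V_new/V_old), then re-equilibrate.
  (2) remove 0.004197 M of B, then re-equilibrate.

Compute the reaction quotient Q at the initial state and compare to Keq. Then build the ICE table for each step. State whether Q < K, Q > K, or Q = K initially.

Q₀ = 233.7; Q < K (proceeds forward)

Q₀ = 233.7 vs Keq = 711.1 ⇒ Q<K, forward
Step 1:
                    B           C           D           M
  Initial     0.06041     0.01507       1.958     0.07924
  Change    -0.002796   -0.005592   -0.002796    0.005592
  Equil       0.05761    0.009478       1.955     0.08483
  solve Keq expr → x = 0.002796; check Q = 711.1
Then change container volume by factor 2 (V_new/V_old).
Step 2:
                    B           C           D           M
  Initial     0.02881    0.004739      0.9776     0.04242
  Change     0.001826    0.003653    0.001826   -0.003653
  Equil       0.03063    0.008392      0.9794     0.03876
  solve Keq expr → x = -0.001826; check Q = 711.1
Then remove 0.004197 M of B.
Step 3:
                    B           C           D           M
  Initial     0.02644    0.008392      0.9794     0.03876
  Change   2.4321e-04  4.8641e-04  2.4321e-04 -4.8641e-04
  Equil       0.02668    0.008878      0.9797     0.03828
  solve Keq expr → x = -2.4321e-04; check Q = 711.1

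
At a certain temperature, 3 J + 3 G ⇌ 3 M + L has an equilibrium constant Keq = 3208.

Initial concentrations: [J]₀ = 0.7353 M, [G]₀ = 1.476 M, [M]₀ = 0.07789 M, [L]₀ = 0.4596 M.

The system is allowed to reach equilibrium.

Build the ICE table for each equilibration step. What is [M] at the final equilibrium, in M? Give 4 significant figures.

Q₀ = 1.6989e-04 vs Keq = 3208 ⇒ Q<K, forward
Step 1:
                    J           G           M           L
  init         0.7353       1.476     0.07789      0.4596
  Δ           -0.6786     -0.6786      0.6786      0.2262
  eq          0.05672      0.7974      0.7565      0.6858
  solve Keq expr → x = 0.2262; check Q = 3208

[M]_eq = 0.7565 M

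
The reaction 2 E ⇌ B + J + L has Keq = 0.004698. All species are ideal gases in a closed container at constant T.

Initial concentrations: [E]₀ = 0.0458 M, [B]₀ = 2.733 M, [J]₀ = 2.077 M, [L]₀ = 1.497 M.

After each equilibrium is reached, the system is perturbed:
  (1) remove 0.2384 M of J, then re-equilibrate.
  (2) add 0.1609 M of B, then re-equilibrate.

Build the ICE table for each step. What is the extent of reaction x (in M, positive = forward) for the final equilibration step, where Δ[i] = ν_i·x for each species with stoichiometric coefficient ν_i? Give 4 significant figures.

x = -0.006142 M

Q₀ = 4051 vs Keq = 0.004698 ⇒ Q>K, reverse
Step 1:
                   E          B          J          L
  Initial     0.0458      2.733      2.077      1.497
  Change       2.894     -1.447     -1.447     -1.447
  Equil         2.94      1.286     0.6301     0.0501
  solve Keq expr → x = -1.447; check Q = 0.004698
Then remove 0.2384 M of J.
Step 2:
                   E          B          J          L
  Initial       2.94      1.286     0.3917     0.0501
  Change    -0.04504    0.02252    0.02252    0.02252
  Equil        2.895      1.309     0.4142    0.07262
  solve Keq expr → x = 0.02252; check Q = 0.004698
Then add 0.1609 M of B.
Step 3:
                   E          B          J          L
  Initial      2.895       1.47     0.4142    0.07262
  Change     0.01228  -0.006142  -0.006142  -0.006142
  Equil        2.907      1.463     0.4081    0.06648
  solve Keq expr → x = -0.006142; check Q = 0.004698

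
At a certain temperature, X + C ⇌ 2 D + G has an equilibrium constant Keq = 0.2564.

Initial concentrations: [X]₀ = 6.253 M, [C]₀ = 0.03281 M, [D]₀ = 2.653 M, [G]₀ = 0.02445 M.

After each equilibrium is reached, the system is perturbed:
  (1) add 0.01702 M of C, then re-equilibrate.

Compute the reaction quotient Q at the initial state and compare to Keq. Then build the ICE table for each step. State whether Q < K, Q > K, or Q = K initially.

Q₀ = 0.8388 vs Keq = 0.2564 ⇒ Q>K, reverse
Step 1:
                    X           C           D           G
  I             6.253     0.03281       2.653     0.02445
  C           0.01363     0.01363    -0.02726    -0.01363
  E             6.267     0.04644       2.626     0.01082
  solve Keq expr → x = -0.01363; check Q = 0.2564
Then add 0.01702 M of C.
Step 2:
                    X           C           D           G
  I             6.267     0.06346       2.626     0.01082
  C         -0.003156   -0.003156    0.006313    0.003156
  E             6.263      0.0603       2.632     0.01398
  solve Keq expr → x = 0.003156; check Q = 0.2564

Q₀ = 0.8388; Q > K (proceeds reverse)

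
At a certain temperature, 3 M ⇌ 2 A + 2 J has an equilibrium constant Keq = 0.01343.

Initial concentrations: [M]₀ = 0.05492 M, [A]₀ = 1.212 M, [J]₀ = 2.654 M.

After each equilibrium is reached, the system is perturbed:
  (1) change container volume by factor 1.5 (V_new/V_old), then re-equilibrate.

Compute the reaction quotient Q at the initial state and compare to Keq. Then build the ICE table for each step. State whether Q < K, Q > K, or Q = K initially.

Q₀ = 6.2462e+04 vs Keq = 0.01343 ⇒ Q>K, reverse
Step 1:
                  M         A         J
  Initial   0.05492     1.212     2.654
  Change      1.588    -1.059    -1.059
  Equil       1.643    0.1531     1.595
  solve Keq expr → x = -0.5295; check Q = 0.01343
Then change container volume by factor 1.5 (V_new/V_old).
Step 2:
                  M         A         J
  Initial     1.096     0.102     1.063
  Change   -0.02517   0.01678   0.01678
  Equil        1.07    0.1188      1.08
  solve Keq expr → x = 0.008388; check Q = 0.01343

Q₀ = 6.2462e+04; Q > K (proceeds reverse)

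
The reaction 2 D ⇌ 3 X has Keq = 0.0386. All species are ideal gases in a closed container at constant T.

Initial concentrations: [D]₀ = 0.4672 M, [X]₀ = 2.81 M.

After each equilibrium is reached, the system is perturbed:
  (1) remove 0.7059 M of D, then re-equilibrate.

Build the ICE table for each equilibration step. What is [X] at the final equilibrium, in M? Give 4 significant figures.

[X]_eq = 0.4145 M

Q₀ = 101.7 vs Keq = 0.0386 ⇒ Q>K, reverse
Step 1:
                   D          X
  Initial     0.4672       2.81
  Change       1.518     -2.276
  Equil        1.985     0.5337
  solve Keq expr → x = -0.7588; check Q = 0.0386
Then remove 0.7059 M of D.
Step 2:
                   D          X
  Initial      1.279     0.5337
  Change     0.07949    -0.1192
  Equil        1.358     0.4145
  solve Keq expr → x = -0.03975; check Q = 0.0386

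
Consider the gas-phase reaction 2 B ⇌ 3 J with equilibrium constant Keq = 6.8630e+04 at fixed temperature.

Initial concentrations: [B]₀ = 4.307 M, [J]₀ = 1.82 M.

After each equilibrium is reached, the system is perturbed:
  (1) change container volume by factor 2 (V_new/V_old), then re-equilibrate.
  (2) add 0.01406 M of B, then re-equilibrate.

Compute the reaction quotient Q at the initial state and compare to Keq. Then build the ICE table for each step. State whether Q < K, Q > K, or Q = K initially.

Q₀ = 0.325 vs Keq = 6.8630e+04 ⇒ Q<K, forward
Step 1:
                   B          J
  init         4.307       1.82
  Δ           -4.218      6.327
  eq         0.08877      8.147
  solve Keq expr → x = 2.109; check Q = 6.8630e+04
Then change container volume by factor 2 (V_new/V_old).
Step 2:
                   B          J
  init       0.04439      4.074
  Δ         -0.01278    0.01917
  eq         0.03161      4.093
  solve Keq expr → x = 0.006389; check Q = 6.8630e+04
Then add 0.01406 M of B.
Step 3:
                   B          J
  init       0.04567      4.093
  Δ         -0.01382    0.02073
  eq         0.03185      4.114
  solve Keq expr → x = 0.00691; check Q = 6.8630e+04

Q₀ = 0.325; Q < K (proceeds forward)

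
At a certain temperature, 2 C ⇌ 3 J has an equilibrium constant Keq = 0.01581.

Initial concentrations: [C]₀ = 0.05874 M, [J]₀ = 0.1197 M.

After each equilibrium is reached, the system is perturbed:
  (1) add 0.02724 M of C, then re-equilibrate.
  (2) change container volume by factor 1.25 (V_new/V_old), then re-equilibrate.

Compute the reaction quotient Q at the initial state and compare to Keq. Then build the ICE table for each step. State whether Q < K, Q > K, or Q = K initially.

Q₀ = 0.4971; Q > K (proceeds reverse)

Q₀ = 0.4971 vs Keq = 0.01581 ⇒ Q>K, reverse
Step 1:
                    C           J
  I           0.05874      0.1197
  C           0.04327    -0.06491
  E             0.102     0.05479
  solve Keq expr → x = -0.02164; check Q = 0.01581
Then add 0.02724 M of C.
Step 2:
                    C           J
  I            0.1293     0.05479
  C         -0.005109    0.007663
  E            0.1241     0.06246
  solve Keq expr → x = 0.002554; check Q = 0.01581
Then change container volume by factor 1.25 (V_new/V_old).
Step 3:
                    C           J
  I           0.09931     0.04997
  C         -0.002071    0.003107
  E           0.09724     0.05307
  solve Keq expr → x = 0.001036; check Q = 0.01581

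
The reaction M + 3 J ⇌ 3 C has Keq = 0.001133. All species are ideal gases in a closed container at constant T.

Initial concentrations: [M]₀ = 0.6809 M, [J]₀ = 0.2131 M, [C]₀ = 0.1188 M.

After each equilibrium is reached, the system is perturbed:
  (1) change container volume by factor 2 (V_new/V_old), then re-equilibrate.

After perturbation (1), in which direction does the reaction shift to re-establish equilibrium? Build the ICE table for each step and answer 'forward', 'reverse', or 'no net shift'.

Q₀ = 0.2545 vs Keq = 0.001133 ⇒ Q>K, reverse
Step 1:
                    M           J           C
  I            0.6809      0.2131      0.1188
  C           0.03018     0.09055    -0.09055
  E            0.7111      0.3036     0.02825
  solve Keq expr → x = -0.03018; check Q = 0.001133
Then change container volume by factor 2 (V_new/V_old).
Step 2:
                    M           J           C
  I            0.3555      0.1518     0.01413
  C        9.0167e-04    0.002705   -0.002705
  E            0.3564      0.1545     0.01142
  solve Keq expr → x = -9.0167e-04; check Q = 0.001133

Direction: reverse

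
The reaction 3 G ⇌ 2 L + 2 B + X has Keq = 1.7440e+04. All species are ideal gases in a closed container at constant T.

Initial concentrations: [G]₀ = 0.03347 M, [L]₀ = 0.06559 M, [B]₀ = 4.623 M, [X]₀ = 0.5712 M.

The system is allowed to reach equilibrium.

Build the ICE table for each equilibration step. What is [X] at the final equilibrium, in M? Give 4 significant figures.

Q₀ = 1401 vs Keq = 1.7440e+04 ⇒ Q<K, forward
Step 1:
                    G           L           B           X
  Initial     0.03347     0.06559       4.623      0.5712
  Change      -0.0173     0.01153     0.01153    0.005767
  Equil       0.01617     0.07712       4.635       0.577
  solve Keq expr → x = 0.005767; check Q = 1.7440e+04

[X]_eq = 0.577 M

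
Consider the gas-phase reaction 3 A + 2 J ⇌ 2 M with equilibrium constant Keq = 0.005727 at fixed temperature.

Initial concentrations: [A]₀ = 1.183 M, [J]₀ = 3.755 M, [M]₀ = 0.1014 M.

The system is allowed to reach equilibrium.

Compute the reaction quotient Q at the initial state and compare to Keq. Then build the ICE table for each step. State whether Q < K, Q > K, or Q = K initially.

Q₀ = 4.4046e-04; Q < K (proceeds forward)

Q₀ = 4.4046e-04 vs Keq = 0.005727 ⇒ Q<K, forward
Step 1:
                    A           J           M
  I             1.183       3.755      0.1014
  C            -0.229     -0.1526      0.1526
  E             0.954       3.602       0.254
  solve Keq expr → x = 0.07632; check Q = 0.005727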